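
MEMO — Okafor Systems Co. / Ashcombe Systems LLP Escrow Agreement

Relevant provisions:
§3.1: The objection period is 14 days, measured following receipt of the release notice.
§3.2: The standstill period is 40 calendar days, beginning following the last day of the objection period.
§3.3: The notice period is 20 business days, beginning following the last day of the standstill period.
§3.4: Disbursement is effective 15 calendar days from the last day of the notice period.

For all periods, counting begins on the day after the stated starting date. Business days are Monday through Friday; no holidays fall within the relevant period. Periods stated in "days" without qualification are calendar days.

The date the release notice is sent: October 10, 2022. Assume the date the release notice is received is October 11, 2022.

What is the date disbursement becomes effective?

January 14, 2023

Adding 14 calendar days to October 11, 2022 gives October 25, 2022, which is the last day of the objection period.
The last day of the standstill period: October 25, 2022 + 40 days = December 4, 2022.
The last day of the notice period: counting 20 business days from Sunday, December 4, 2022 (Dec 5, Dec 6, Dec 7, Dec 8, …, Dec 28, Dec 29, Dec 30, skipping weekends) reaches Friday, December 30, 2022.
The date disbursement becomes effective: December 30, 2022 + 15 days = January 14, 2023.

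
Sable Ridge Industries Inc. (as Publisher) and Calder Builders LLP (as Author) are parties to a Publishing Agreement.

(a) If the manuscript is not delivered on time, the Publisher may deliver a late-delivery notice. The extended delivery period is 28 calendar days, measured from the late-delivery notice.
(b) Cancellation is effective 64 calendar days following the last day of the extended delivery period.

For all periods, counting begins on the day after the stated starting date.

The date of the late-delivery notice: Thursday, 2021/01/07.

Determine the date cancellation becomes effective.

2021/04/09

The last day of the extended delivery period: 28 calendar days after 2021/01/07 is 2021/02/04.
Adding 64 calendar days to 2021/02/04 gives 2021/04/09, which is the date cancellation becomes effective.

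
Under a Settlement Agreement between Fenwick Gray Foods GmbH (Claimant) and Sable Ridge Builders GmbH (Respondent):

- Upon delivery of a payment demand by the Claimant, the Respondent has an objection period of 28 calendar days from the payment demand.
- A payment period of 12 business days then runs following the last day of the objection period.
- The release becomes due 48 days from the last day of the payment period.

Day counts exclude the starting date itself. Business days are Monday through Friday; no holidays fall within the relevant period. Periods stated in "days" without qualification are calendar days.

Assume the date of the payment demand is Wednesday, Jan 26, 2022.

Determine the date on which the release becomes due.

Apr 28, 2022

The last day of the objection period: Jan 26, 2022 + 28 days = Feb 23, 2022.
The last day of the payment period: counting 12 business days from Wednesday, Feb 23, 2022 (Feb 24, Feb 25, Feb 28, Mar 1, …, Mar 9, Mar 10, Mar 11, skipping weekends) reaches Friday, Mar 11, 2022.
The date on which the release becomes due: 48 calendar days after Mar 11, 2022 is Apr 28, 2022.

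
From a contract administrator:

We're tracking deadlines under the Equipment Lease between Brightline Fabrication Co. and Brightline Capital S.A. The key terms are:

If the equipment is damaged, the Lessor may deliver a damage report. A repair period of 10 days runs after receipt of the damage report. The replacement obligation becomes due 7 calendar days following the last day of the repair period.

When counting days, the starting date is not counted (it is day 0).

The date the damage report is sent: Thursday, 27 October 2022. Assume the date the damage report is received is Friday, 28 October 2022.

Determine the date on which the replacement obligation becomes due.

14 November 2022

Adding 10 calendar days to 28 October 2022 gives 7 November 2022, which is the last day of the repair period.
The date on which the replacement obligation becomes due: 7 calendar days after 7 November 2022 is 14 November 2022.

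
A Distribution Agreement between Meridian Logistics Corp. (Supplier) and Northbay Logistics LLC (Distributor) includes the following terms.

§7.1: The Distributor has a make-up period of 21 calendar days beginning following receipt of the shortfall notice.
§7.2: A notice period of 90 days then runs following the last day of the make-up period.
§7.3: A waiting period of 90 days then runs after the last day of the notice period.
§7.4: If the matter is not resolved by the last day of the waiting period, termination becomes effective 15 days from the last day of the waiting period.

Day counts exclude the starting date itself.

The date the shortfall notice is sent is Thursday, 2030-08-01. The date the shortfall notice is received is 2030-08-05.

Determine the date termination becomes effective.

2031-03-09

The last day of the make-up period: 21 calendar days after 2030-08-05 is 2030-08-26.
Adding 90 calendar days to 2030-08-26 gives 2030-11-24, which is the last day of the notice period.
The last day of the waiting period: 90 calendar days after 2030-11-24 is 2031-02-22.
The date termination becomes effective: 2031-02-22 + 15 days = 2031-03-09.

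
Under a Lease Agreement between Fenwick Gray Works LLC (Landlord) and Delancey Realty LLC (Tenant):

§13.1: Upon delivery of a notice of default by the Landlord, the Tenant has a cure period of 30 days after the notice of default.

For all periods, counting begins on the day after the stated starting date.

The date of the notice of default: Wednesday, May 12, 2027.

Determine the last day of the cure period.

June 11, 2027

The last day of the cure period: 30 calendar days after May 12, 2027 is June 11, 2027.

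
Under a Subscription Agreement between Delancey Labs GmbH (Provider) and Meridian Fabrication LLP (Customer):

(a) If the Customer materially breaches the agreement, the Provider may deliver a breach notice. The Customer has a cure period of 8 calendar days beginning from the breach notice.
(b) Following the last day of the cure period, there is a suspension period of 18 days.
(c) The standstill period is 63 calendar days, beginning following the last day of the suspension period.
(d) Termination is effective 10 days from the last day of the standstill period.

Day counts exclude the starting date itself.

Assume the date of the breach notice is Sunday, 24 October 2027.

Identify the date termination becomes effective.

Adding 8 calendar days to 24 October 2027 gives 1 November 2027, which is the last day of the cure period.
Adding 18 calendar days to 1 November 2027 gives 19 November 2027, which is the last day of the suspension period.
The last day of the standstill period: 63 calendar days after 19 November 2027 is 21 January 2028.
The date termination becomes effective: 10 calendar days after 21 January 2028 is 31 January 2028.

31 January 2028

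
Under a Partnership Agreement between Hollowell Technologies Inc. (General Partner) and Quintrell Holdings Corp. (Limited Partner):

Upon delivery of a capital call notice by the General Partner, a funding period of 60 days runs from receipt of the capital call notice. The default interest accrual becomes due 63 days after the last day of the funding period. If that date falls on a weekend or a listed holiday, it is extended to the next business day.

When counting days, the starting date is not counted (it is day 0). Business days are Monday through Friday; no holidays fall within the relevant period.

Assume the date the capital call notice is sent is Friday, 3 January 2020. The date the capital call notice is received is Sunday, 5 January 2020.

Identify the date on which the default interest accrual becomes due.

Adding 60 calendar days to 5 January 2020 gives 5 March 2020, which is the last day of the funding period.
The date on which the default interest accrual becomes due: 63 calendar days after 5 March 2020 is 7 May 2020. 7 May 2020 is a Thursday, so no roll-forward applies.

7 May 2020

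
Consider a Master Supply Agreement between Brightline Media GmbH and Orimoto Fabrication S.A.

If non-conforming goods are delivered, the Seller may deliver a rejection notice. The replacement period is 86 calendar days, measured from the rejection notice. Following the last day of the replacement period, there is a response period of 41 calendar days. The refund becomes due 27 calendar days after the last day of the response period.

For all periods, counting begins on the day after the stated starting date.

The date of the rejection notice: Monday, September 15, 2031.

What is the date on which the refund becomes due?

February 16, 2032

The last day of the replacement period: 86 calendar days after September 15, 2031 is December 10, 2031.
The last day of the response period: 41 calendar days after December 10, 2031 is January 20, 2032.
The date on which the refund becomes due: January 20, 2032 + 27 days = February 16, 2032.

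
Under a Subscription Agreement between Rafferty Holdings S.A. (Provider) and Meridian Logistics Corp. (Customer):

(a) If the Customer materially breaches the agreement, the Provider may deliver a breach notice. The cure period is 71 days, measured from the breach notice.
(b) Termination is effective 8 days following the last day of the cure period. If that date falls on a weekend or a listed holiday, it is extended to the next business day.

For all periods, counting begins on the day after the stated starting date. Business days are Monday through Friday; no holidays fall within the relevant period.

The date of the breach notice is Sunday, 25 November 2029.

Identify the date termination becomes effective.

Adding 71 calendar days to 25 November 2029 gives 4 February 2030, which is the last day of the cure period.
Adding 8 calendar days to 4 February 2030 gives 12 February 2030, which is the date termination becomes effective. 12 February 2030 is a Tuesday, so no roll-forward applies.

12 February 2030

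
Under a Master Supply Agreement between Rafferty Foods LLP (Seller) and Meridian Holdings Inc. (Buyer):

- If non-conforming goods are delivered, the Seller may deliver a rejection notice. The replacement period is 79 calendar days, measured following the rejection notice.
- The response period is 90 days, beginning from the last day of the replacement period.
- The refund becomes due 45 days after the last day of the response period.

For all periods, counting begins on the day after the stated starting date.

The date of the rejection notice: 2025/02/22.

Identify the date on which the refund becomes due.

Adding 79 calendar days to 2025/02/22 gives 2025/05/12, which is the last day of the replacement period.
The last day of the response period: 90 calendar days after 2025/05/12 is 2025/08/10.
The date on which the refund becomes due: 2025/08/10 + 45 days = 2025/09/24.

2025/09/24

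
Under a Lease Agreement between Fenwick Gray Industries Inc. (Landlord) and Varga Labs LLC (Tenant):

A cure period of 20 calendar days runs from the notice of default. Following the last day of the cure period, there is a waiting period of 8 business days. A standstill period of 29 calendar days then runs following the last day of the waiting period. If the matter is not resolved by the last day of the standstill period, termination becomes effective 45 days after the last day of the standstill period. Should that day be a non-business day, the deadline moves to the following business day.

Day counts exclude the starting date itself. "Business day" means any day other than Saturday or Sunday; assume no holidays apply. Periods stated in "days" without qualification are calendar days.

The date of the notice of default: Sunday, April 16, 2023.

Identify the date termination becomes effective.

July 31, 2023

Adding 20 calendar days to April 16, 2023 gives May 6, 2023, which is the last day of the cure period.
The last day of the waiting period: 8 business days after Saturday, May 6, 2023, skipping weekends — May 8, May 9, May 10, May 11, May 12, May 15, May 16, May 17 — lands on Wednesday, May 17, 2023.
The last day of the standstill period: May 17, 2023 + 29 days = June 15, 2023.
The date termination becomes effective: 45 calendar days after June 15, 2023 is July 30, 2023. That falls on a Sunday, so it rolls to the next business day, Monday, July 31, 2023.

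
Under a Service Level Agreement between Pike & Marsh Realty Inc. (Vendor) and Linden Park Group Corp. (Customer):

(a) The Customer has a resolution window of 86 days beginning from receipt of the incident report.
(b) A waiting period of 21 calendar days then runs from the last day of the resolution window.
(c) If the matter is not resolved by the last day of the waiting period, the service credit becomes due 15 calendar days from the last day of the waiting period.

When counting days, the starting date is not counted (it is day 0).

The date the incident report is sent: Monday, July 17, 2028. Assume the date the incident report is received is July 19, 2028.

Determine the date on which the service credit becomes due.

The last day of the resolution window: 86 calendar days after July 19, 2028 is October 13, 2028.
The last day of the waiting period: October 13, 2028 + 21 days = November 3, 2028.
The date on which the service credit becomes due: November 3, 2028 + 15 days = November 18, 2028.

November 18, 2028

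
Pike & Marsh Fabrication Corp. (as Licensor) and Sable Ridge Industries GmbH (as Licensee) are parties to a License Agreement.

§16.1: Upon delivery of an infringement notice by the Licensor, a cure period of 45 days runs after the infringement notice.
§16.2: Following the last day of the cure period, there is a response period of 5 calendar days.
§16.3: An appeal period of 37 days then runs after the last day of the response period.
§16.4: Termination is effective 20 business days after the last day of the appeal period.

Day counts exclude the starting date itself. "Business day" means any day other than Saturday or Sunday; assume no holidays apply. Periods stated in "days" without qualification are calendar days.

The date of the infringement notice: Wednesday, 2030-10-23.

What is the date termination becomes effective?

2031-02-14

The last day of the cure period: 2030-10-23 + 45 days = 2030-12-07.
The last day of the response period: 5 calendar days after 2030-12-07 is 2030-12-12.
Adding 37 calendar days to 2030-12-12 gives 2031-01-18, which is the last day of the appeal period.
The date termination becomes effective: 20 business days after Saturday, 2031-01-18, skipping weekends — Jan 20, Jan 21, Jan 22, Jan 23, …, Feb 12, Feb 13, Feb 14 — lands on Friday, 2031-02-14.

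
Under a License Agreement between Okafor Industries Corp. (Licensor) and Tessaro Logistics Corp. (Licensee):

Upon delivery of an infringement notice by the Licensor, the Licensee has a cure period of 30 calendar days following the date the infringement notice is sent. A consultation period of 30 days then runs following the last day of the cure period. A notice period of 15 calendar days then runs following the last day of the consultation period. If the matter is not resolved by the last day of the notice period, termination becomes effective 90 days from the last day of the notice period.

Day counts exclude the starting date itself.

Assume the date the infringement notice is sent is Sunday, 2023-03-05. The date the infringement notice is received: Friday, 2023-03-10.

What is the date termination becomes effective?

2023-08-17

Adding 30 calendar days to 2023-03-05 gives 2023-04-04, which is the last day of the cure period.
Adding 30 calendar days to 2023-04-04 gives 2023-05-04, which is the last day of the consultation period.
The last day of the notice period: 15 calendar days after 2023-05-04 is 2023-05-19.
The date termination becomes effective: 2023-05-19 + 90 days = 2023-08-17.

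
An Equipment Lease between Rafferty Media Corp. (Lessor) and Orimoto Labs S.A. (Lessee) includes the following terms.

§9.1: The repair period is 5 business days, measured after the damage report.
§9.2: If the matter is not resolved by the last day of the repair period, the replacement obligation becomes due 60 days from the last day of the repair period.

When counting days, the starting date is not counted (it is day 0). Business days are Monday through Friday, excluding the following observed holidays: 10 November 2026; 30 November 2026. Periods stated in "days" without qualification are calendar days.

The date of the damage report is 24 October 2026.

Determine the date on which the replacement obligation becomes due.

29 December 2026

From Saturday, 24 October 2026, 5 business days (Oct 26, Oct 27, Oct 28, Oct 29, Oct 30, skipping weekends) brings us to Friday, 30 October 2026, which is the last day of the repair period.
Adding 60 calendar days to 30 October 2026 gives 29 December 2026, which is the date on which the replacement obligation becomes due.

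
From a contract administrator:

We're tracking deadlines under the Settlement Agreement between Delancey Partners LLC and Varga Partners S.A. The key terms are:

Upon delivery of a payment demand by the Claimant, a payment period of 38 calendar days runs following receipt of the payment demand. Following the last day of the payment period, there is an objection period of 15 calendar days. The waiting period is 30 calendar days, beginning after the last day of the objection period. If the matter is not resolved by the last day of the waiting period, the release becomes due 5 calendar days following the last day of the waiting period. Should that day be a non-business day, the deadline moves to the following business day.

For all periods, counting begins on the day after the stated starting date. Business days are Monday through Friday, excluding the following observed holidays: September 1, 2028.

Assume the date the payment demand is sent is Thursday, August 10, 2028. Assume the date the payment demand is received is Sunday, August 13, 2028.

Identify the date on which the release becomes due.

The last day of the payment period: August 13, 2028 + 38 days = September 20, 2028.
The last day of the objection period: September 20, 2028 + 15 days = October 5, 2028.
Adding 30 calendar days to October 5, 2028 gives November 4, 2028, which is the last day of the waiting period.
The date on which the release becomes due: November 4, 2028 + 5 days = November 9, 2028. November 9, 2028 is a Thursday and is not a listed holiday, so no roll-forward applies.

November 9, 2028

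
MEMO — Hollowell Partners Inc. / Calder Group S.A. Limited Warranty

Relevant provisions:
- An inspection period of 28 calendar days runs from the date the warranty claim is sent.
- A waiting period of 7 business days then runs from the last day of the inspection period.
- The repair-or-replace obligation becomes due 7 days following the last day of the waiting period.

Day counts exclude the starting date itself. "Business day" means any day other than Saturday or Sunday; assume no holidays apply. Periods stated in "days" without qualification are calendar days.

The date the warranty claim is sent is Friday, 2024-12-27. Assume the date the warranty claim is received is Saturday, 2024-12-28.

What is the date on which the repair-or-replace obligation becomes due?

2025-02-11

Adding 28 calendar days to 2024-12-27 gives 2025-01-24, which is the last day of the inspection period.
The last day of the waiting period: 7 business days after Friday, 2025-01-24, skipping weekends — Jan 27, Jan 28, Jan 29, Jan 30, Jan 31, Feb 3, Feb 4 — lands on Tuesday, 2025-02-04.
The date on which the repair-or-replace obligation becomes due: 2025-02-04 + 7 days = 2025-02-11.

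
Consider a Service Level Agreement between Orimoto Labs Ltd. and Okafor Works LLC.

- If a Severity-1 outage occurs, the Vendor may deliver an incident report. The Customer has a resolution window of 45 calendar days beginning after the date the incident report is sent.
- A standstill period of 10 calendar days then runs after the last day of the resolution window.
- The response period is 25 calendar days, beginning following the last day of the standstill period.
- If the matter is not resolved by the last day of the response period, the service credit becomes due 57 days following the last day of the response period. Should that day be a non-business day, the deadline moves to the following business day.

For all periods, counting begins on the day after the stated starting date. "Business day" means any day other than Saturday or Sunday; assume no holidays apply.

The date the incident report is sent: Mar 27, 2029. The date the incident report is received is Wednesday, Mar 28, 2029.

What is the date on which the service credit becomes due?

Aug 13, 2029

The last day of the resolution window: 45 calendar days after Mar 27, 2029 is May 11, 2029.
Adding 10 calendar days to May 11, 2029 gives May 21, 2029, which is the last day of the standstill period.
The last day of the response period: May 21, 2029 + 25 days = Jun 15, 2029.
The date on which the service credit becomes due: 57 calendar days after Jun 15, 2029 is Aug 11, 2029. That falls on a Saturday, so it rolls to the next business day, Monday, Aug 13, 2029.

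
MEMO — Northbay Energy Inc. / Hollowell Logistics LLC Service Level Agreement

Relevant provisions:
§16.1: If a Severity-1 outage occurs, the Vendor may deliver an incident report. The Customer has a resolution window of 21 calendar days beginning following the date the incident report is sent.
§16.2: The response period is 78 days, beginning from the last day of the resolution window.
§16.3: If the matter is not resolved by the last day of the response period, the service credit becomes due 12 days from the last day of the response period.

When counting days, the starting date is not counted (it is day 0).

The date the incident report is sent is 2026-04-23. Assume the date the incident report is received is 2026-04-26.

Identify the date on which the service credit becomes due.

2026-08-12

The last day of the resolution window: 2026-04-23 + 21 days = 2026-05-14.
Adding 78 calendar days to 2026-05-14 gives 2026-07-31, which is the last day of the response period.
The date on which the service credit becomes due: 12 calendar days after 2026-07-31 is 2026-08-12.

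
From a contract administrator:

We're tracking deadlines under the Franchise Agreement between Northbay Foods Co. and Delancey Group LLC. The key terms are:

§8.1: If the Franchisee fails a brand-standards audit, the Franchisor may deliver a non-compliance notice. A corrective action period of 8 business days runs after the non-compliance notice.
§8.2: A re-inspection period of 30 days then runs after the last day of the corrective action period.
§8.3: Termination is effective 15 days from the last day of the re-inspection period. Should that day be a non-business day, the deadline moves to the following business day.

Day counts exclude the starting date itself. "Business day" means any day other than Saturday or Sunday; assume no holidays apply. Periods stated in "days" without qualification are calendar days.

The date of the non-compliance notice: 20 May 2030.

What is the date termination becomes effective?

From Monday, 20 May 2030, 8 business days (May 21, May 22, May 23, May 24, May 27, May 28, May 29, May 30, skipping weekends) brings us to Thursday, 30 May 2030, which is the last day of the corrective action period.
The last day of the re-inspection period: 30 calendar days after 30 May 2030 is 29 June 2030.
The date termination becomes effective: 29 June 2030 + 15 days = 14 July 2030. That falls on a Sunday, so it rolls to the next business day, Monday, 15 July 2030.

15 July 2030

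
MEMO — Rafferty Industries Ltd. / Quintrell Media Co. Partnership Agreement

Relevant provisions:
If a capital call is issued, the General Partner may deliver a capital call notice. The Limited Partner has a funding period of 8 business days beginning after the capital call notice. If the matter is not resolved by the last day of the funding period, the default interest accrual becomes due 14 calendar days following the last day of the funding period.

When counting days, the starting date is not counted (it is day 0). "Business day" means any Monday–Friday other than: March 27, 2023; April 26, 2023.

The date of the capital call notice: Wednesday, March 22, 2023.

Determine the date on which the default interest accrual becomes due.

The last day of the funding period: 8 business days after Wednesday, March 22, 2023, skipping weekends and the listed holiday on Mar 27 — Mar 23, Mar 24, Mar 28, Mar 29, Mar 30, Mar 31, Apr 3, Apr 4 — lands on Tuesday, April 4, 2023.
The date on which the default interest accrual becomes due: 14 calendar days after April 4, 2023 is April 18, 2023.

April 18, 2023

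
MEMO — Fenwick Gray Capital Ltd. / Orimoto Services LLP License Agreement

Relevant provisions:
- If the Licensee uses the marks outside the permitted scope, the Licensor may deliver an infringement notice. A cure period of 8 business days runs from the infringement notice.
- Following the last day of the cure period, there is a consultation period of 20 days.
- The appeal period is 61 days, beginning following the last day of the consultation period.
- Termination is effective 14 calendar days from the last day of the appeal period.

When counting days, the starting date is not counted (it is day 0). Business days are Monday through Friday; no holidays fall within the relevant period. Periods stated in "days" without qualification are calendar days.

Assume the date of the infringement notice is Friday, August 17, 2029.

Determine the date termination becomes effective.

December 2, 2029

The last day of the cure period: 8 business days after Friday, August 17, 2029, skipping weekends — Aug 20, Aug 21, Aug 22, Aug 23, Aug 24, Aug 27, Aug 28, Aug 29 — lands on Wednesday, August 29, 2029.
The last day of the consultation period: 20 calendar days after August 29, 2029 is September 18, 2029.
The last day of the appeal period: 61 calendar days after September 18, 2029 is November 18, 2029.
The date termination becomes effective: November 18, 2029 + 14 days = December 2, 2029.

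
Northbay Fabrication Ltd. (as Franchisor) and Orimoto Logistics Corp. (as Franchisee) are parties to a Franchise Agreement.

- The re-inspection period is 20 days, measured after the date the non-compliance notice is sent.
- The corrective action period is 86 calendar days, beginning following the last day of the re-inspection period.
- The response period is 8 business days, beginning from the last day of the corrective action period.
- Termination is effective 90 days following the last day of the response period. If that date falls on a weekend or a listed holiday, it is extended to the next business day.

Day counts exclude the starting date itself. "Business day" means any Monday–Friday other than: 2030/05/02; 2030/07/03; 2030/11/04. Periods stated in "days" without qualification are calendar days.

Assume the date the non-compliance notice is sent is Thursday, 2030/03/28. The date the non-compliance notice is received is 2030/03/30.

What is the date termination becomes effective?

The last day of the re-inspection period: 2030/03/28 + 20 days = 2030/04/17.
Adding 86 calendar days to 2030/04/17 gives 2030/07/12, which is the last day of the corrective action period.
From Friday, 2030/07/12, 8 business days (Jul 15, Jul 16, Jul 17, Jul 18, Jul 19, Jul 22, Jul 23, Jul 24, skipping weekends) brings us to Wednesday, 2030/07/24, which is the last day of the response period.
Adding 90 calendar days to 2030/07/24 gives 2030/10/22, which is the date termination becomes effective. 2030/10/22 is a Tuesday and is not a listed holiday, so no roll-forward applies.

2030/10/22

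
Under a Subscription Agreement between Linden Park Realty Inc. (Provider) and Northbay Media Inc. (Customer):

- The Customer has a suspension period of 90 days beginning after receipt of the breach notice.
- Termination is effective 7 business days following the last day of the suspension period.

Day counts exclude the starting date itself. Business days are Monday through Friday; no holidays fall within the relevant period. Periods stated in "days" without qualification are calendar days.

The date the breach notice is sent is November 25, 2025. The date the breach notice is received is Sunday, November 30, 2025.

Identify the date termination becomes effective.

March 10, 2026

The last day of the suspension period: November 30, 2025 + 90 days = February 28, 2026.
From Saturday, February 28, 2026, 7 business days (Mar 2, Mar 3, Mar 4, Mar 5, Mar 6, Mar 9, Mar 10, skipping weekends) brings us to Tuesday, March 10, 2026, which is the date termination becomes effective.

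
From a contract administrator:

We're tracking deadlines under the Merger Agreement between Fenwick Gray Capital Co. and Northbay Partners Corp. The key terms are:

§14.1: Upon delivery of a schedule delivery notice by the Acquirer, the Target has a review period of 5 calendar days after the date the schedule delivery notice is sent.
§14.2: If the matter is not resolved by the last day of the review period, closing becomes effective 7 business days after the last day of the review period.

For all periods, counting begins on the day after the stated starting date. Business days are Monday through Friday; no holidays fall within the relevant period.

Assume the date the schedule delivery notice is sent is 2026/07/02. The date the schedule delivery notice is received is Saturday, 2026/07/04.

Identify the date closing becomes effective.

2026/07/16

The last day of the review period: 2026/07/02 + 5 days = 2026/07/07.
The date closing becomes effective: counting 7 business days from Tuesday, 2026/07/07 (Jul 8, Jul 9, Jul 10, Jul 13, Jul 14, Jul 15, Jul 16, skipping weekends) reaches Thursday, 2026/07/16.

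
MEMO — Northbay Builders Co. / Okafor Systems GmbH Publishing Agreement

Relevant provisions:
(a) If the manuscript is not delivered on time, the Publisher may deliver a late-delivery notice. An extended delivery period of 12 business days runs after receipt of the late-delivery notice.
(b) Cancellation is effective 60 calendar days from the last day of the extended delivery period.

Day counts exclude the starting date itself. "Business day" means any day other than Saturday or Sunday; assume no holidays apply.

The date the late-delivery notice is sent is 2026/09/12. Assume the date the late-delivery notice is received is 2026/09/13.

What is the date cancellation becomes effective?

The last day of the extended delivery period: 12 business days after Sunday, 2026/09/13, skipping weekends — Sep 14, Sep 15, Sep 16, Sep 17, …, Sep 25, Sep 28, Sep 29 — lands on Tuesday, 2026/09/29.
The date cancellation becomes effective: 2026/09/29 + 60 days = 2026/11/28.

2026/11/28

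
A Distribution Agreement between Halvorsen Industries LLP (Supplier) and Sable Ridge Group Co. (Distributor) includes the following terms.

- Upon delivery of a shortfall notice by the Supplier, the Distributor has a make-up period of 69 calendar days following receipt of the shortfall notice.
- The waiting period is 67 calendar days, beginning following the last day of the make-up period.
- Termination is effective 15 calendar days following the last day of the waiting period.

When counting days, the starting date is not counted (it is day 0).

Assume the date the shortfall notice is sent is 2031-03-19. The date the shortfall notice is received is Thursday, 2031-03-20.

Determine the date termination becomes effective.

The last day of the make-up period: 69 calendar days after 2031-03-20 is 2031-05-28.
Adding 67 calendar days to 2031-05-28 gives 2031-08-03, which is the last day of the waiting period.
The date termination becomes effective: 15 calendar days after 2031-08-03 is 2031-08-18.

2031-08-18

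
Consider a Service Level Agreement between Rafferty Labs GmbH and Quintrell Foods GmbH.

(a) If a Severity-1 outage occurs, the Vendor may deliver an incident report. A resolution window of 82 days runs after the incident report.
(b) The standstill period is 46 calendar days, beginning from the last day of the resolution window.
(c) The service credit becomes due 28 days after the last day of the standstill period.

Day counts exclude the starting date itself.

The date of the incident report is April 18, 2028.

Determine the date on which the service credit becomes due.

September 21, 2028

The last day of the resolution window: 82 calendar days after April 18, 2028 is July 9, 2028.
Adding 46 calendar days to July 9, 2028 gives August 24, 2028, which is the last day of the standstill period.
Adding 28 calendar days to August 24, 2028 gives September 21, 2028, which is the date on which the service credit becomes due.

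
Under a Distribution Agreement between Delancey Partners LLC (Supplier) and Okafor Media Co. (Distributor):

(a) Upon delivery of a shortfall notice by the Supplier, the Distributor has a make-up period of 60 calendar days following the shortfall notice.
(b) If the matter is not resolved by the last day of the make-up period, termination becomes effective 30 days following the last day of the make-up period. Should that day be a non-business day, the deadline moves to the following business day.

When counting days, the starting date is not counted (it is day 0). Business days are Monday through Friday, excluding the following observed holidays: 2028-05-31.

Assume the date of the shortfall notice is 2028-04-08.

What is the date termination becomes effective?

2028-07-07

The last day of the make-up period: 60 calendar days after 2028-04-08 is 2028-06-07.
The date termination becomes effective: 30 calendar days after 2028-06-07 is 2028-07-07. 2028-07-07 is a Friday and is not a listed holiday, so no roll-forward applies.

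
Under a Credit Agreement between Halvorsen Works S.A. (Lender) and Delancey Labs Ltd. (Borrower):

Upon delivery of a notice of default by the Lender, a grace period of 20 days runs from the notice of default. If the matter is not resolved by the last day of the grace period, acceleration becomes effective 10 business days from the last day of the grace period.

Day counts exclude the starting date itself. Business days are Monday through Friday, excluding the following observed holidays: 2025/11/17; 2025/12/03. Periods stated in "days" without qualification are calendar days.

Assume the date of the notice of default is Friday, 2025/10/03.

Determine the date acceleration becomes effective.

The last day of the grace period: 20 calendar days after 2025/10/03 is 2025/10/23.
The date acceleration becomes effective: counting 10 business days from Thursday, 2025/10/23 (Oct 24, Oct 27, Oct 28, Oct 29, Oct 30, Oct 31, Nov 3, Nov 4, Nov 5, Nov 6, skipping weekends) reaches Thursday, 2025/11/06.

2025/11/06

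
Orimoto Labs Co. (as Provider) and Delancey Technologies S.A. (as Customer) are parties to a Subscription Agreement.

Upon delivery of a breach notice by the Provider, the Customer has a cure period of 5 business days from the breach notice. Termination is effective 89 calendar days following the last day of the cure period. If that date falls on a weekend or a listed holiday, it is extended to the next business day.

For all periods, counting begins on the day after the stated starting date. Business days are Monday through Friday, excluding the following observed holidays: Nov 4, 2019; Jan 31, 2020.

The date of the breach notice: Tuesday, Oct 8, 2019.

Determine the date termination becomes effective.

From Tuesday, Oct 8, 2019, 5 business days (Oct 9, Oct 10, Oct 11, Oct 14, Oct 15, skipping weekends) brings us to Tuesday, Oct 15, 2019, which is the last day of the cure period.
The date termination becomes effective: 89 calendar days after Oct 15, 2019 is Jan 12, 2020. That falls on a Sunday, so it rolls to the next business day, Monday, Jan 13, 2020.

Jan 13, 2020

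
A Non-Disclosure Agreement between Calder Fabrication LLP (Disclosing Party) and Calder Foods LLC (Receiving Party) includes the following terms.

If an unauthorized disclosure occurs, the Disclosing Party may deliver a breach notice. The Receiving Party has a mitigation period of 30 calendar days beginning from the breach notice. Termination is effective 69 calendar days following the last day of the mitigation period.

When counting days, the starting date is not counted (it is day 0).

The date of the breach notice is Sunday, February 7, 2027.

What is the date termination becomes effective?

Adding 30 calendar days to February 7, 2027 gives March 9, 2027, which is the last day of the mitigation period.
Adding 69 calendar days to March 9, 2027 gives May 17, 2027, which is the date termination becomes effective.

May 17, 2027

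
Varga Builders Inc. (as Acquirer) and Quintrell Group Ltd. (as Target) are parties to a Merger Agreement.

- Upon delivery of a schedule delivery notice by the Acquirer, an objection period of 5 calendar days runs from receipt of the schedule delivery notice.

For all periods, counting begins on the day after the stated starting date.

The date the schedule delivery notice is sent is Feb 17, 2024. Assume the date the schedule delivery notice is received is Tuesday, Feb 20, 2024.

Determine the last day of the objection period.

The last day of the objection period: Feb 20, 2024 + 5 days = Feb 25, 2024.

Feb 25, 2024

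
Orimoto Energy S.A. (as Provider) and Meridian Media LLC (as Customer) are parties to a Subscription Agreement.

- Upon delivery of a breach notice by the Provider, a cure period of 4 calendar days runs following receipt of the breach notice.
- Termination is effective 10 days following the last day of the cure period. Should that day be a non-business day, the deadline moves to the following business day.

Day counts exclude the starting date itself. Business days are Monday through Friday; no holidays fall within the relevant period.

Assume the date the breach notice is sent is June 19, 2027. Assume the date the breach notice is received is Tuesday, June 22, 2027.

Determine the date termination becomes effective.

The last day of the cure period: 4 calendar days after June 22, 2027 is June 26, 2027.
Adding 10 calendar days to June 26, 2027 gives July 6, 2027, which is the date termination becomes effective. July 6, 2027 is a Tuesday, so no roll-forward applies.

July 6, 2027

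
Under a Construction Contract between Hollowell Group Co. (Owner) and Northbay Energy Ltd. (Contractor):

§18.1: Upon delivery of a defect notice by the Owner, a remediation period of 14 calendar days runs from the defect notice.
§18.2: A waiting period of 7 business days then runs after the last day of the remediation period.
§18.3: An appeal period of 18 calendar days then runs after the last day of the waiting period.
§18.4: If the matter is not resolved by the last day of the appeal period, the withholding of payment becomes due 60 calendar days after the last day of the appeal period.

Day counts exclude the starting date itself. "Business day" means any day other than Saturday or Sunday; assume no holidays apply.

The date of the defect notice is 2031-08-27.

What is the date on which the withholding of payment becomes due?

Adding 14 calendar days to 2031-08-27 gives 2031-09-10, which is the last day of the remediation period.
The last day of the waiting period: 7 business days after Wednesday, 2031-09-10, skipping weekends — Sep 11, Sep 12, Sep 15, Sep 16, Sep 17, Sep 18, Sep 19 — lands on Friday, 2031-09-19.
The last day of the appeal period: 2031-09-19 + 18 days = 2031-10-07.
The date on which the withholding of payment becomes due: 2031-10-07 + 60 days = 2031-12-06.

2031-12-06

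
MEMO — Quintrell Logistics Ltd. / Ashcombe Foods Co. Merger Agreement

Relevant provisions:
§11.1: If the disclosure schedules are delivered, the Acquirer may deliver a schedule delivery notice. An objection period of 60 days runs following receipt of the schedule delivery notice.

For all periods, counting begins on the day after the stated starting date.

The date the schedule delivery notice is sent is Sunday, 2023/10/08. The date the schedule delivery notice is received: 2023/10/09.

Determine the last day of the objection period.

2023/12/08

The last day of the objection period: 60 calendar days after 2023/10/09 is 2023/12/08.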